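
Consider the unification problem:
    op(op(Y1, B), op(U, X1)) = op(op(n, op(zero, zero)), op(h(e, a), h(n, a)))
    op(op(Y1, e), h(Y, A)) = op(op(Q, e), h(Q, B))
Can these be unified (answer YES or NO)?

Decompose op/2: op(Y1, B) = op(n, op(zero, zero)),  op(U, X1) = op(h(e, a), h(n, a)).
Decompose op/2: Y1 = n,  B = op(zero, zero).
Bind Y1 := n; substituting into the one remaining equation that mentions Y1 gives: op(op(n, e), h(Y, A)) = op(op(Q, e), h(Q, B)).
Bind B := op(zero, zero); substituting into the one remaining equation that mentions B gives: op(op(n, e), h(Y, A)) = op(op(Q, e), h(Q, op(zero, zero))).
Decompose op/2: U = h(e, a),  X1 = h(n, a).
Bind U := h(e, a); no other remaining equation mentions U.
Bind X1 := h(n, a); no other remaining equation mentions X1.
Decompose op/2: op(n, e) = op(Q, e),  h(Y, A) = h(Q, op(zero, zero)).
Decompose op/2: n = Q,  e = e.
Bind Q := n; substituting into the one remaining equation that mentions Q gives: h(Y, A) = h(n, op(zero, zero)).
Delete trivial equation e = e.
Decompose h/2: Y = n,  A = op(zero, zero).
Bind Y := n; no other remaining equation mentions Y.
Bind A := op(zero, zero).
No equations remain and no clash or occurs-check failure arose, so a unifier exists.

YES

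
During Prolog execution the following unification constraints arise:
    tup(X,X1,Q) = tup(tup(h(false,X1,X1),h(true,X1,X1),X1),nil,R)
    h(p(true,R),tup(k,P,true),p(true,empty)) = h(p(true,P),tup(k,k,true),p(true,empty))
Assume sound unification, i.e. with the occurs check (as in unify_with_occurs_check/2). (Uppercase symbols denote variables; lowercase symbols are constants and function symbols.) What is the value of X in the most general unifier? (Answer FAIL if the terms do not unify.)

tup(h(false,nil,nil),h(true,nil,nil),nil)

Decompose tup/3: X = tup(h(false,X1,X1),h(true,X1,X1),X1),  X1 = nil,  Q = R.
Bind X := tup(h(false,X1,X1),h(true,X1,X1),X1); no other remaining equation mentions X.
Bind X1 := nil; no other remaining equation mentions X1. Substituting into the earlier binding gives X := tup(h(false,nil,nil),h(true,nil,nil),nil).
Bind Q := R; no other remaining equation mentions Q.
Decompose h/3: p(true,R) = p(true,P),  tup(k,P,true) = tup(k,k,true),  p(true,empty) = p(true,empty).
Decompose p/2: true = true,  R = P.
Delete trivial equation true = true.
Bind R := P; no other remaining equation mentions R. Substituting into the earlier binding gives Q := P.
Decompose tup/3: k = k,  P = k,  true = true.
Delete trivial equation k = k.
Bind P := k; no other remaining equation mentions P. Substituting into the earlier bindings gives Q := k, R := k.
Delete trivial equation true = true.
Delete trivial equation p(true,empty) = p(true,empty).
MGU = { X -> tup(h(false,nil,nil),h(true,nil,nil),nil), X1 -> nil, Q -> k, R -> k, P -> k }, so X -> tup(h(false,nil,nil),h(true,nil,nil),nil).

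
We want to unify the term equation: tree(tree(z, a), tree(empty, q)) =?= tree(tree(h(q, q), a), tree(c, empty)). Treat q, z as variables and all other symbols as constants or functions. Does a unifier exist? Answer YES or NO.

NO

Decompose tree/2: tree(z, a) =?= tree(h(q, q), a),  tree(empty, q) =?= tree(c, empty).
Decompose tree/2: z =?= h(q, q),  a =?= a.
Bind z := h(q, q); no other remaining equation mentions z.
Delete trivial equation a =?= a.
Decompose tree/2: empty =?= c,  q =?= empty.
Clash: constants empty and c differ; no unifier exists.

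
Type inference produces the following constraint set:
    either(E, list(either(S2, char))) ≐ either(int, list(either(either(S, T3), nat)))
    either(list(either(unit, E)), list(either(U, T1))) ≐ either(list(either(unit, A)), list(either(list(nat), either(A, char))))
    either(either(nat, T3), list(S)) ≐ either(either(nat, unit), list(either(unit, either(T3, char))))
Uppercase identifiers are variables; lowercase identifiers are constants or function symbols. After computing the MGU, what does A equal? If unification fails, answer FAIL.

Decompose either/2: E ≐ int,  list(either(S2, char)) ≐ list(either(either(S, T3), nat)).
Bind E := int; substituting into the one remaining equation that mentions E gives: either(list(either(unit, int)), list(either(U, T1))) ≐ either(list(either(unit, A)), list(either(list(nat), either(A, char)))).
Decompose list/1: either(S2, char) ≐ either(either(S, T3), nat).
Decompose either/2: S2 ≐ either(S, T3),  char ≐ nat.
Bind S2 := either(S, T3); no other remaining equation mentions S2.
Clash: constants char and nat differ; no unifier exists.

FAIL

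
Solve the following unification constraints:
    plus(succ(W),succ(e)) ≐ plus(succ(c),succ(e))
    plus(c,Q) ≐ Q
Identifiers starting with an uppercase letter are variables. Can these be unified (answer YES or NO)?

Decompose plus/2: succ(W) ≐ succ(c),  succ(e) ≐ succ(e).
Decompose succ/1: W ≐ c.
Bind W := c; no other remaining equation mentions W.
Delete trivial equation succ(e) ≐ succ(e).
Occurs check fails: Q occurs in plus(c,Q); the equation Q ≐ plus(c,Q) has no finite solution.

NO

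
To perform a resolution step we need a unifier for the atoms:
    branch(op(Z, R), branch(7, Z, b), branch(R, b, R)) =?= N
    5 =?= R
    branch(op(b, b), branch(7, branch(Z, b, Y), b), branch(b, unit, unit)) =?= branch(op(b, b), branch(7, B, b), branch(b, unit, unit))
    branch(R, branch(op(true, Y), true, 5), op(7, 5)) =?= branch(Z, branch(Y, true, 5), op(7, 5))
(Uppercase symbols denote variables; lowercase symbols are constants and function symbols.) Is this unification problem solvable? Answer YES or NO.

Bind N := branch(op(Z, R), branch(7, Z, b), branch(R, b, R)); no other remaining equation mentions N.
Bind R := 5; substituting into the one remaining equation that mentions R gives: branch(5, branch(op(true, Y), true, 5), op(7, 5)) =?= branch(Z, branch(Y, true, 5), op(7, 5)). Substituting into the earlier binding gives N := branch(op(Z, 5), branch(7, Z, b), branch(5, b, 5)).
Decompose branch/3: op(b, b) =?= op(b, b),  branch(7, branch(Z, b, Y), b) =?= branch(7, B, b),  branch(b, unit, unit) =?= branch(b, unit, unit).
Delete trivial equation op(b, b) =?= op(b, b).
Decompose branch/3: 7 =?= 7,  branch(Z, b, Y) =?= B,  b =?= b.
Delete trivial equation 7 =?= 7.
Bind B := branch(Z, b, Y); no other remaining equation mentions B.
Delete trivial equation b =?= b.
Delete trivial equation branch(b, unit, unit) =?= branch(b, unit, unit).
Decompose branch/3: 5 =?= Z,  branch(op(true, Y), true, 5) =?= branch(Y, true, 5),  op(7, 5) =?= op(7, 5).
Bind Z := 5; no other remaining equation mentions Z. Substituting into the earlier bindings gives N := branch(op(5, 5), branch(7, 5, b), branch(5, b, 5)), B := branch(5, b, Y).
Decompose branch/3: op(true, Y) =?= Y,  true =?= true,  5 =?= 5.
Occurs check fails: Y occurs in op(true, Y); the equation Y =?= op(true, Y) has no finite solution.

NO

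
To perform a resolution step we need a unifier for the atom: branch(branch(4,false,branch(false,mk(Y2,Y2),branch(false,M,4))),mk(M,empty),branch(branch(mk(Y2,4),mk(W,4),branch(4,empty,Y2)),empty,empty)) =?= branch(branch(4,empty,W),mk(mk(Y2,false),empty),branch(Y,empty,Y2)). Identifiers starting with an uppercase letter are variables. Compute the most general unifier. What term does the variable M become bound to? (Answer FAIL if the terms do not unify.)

FAIL

Decompose branch/3: branch(4,false,branch(false,mk(Y2,Y2),branch(false,M,4))) =?= branch(4,empty,W),  mk(M,empty) =?= mk(mk(Y2,false),empty),  branch(branch(mk(Y2,4),mk(W,4),branch(4,empty,Y2)),empty,empty) =?= branch(Y,empty,Y2).
Decompose branch/3: 4 =?= 4,  false =?= empty,  branch(false,mk(Y2,Y2),branch(false,M,4)) =?= W.
Delete trivial equation 4 =?= 4.
Clash: constants false and empty differ; no unifier exists.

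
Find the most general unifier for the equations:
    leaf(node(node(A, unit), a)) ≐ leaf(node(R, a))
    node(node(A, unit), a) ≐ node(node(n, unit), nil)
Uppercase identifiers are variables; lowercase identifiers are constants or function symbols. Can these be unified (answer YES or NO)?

Decompose leaf/1: node(node(A, unit), a) ≐ node(R, a).
Decompose node/2: node(A, unit) ≐ R,  a ≐ a.
Bind R := node(A, unit); no other remaining equation mentions R.
Delete trivial equation a ≐ a.
Decompose node/2: node(A, unit) ≐ node(n, unit),  a ≐ nil.
Decompose node/2: A ≐ n,  unit ≐ unit.
Bind A := n; no other remaining equation mentions A. Substituting into the earlier binding gives R := node(n, unit).
Delete trivial equation unit ≐ unit.
Clash: constants a and nil differ; no unifier exists.

NO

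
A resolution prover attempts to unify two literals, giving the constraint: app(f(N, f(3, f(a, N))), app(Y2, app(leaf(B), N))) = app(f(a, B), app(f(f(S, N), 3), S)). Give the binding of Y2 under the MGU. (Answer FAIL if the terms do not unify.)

f(f(app(leaf(f(3, f(a, a))), a), a), 3)

Decompose app/2: f(N, f(3, f(a, N))) = f(a, B),  app(Y2, app(leaf(B), N)) = app(f(f(S, N), 3), S).
Decompose f/2: N = a,  f(3, f(a, N)) = B.
Bind N := a; substituting into the remaining equations gives: f(3, f(a, a)) = B,  app(Y2, app(leaf(B), a)) = app(f(f(S, a), 3), S).
Bind B := f(3, f(a, a)); substituting into the remaining equation gives: app(Y2, app(leaf(f(3, f(a, a))), a)) = app(f(f(S, a), 3), S).
Decompose app/2: Y2 = f(f(S, a), 3),  app(leaf(f(3, f(a, a))), a) = S.
Bind Y2 := f(f(S, a), 3); no other remaining equation mentions Y2.
Bind S := app(leaf(f(3, f(a, a))), a). Substituting into the earlier binding gives Y2 := f(f(app(leaf(f(3, f(a, a))), a), a), 3).
MGU = { N ↦ a, B ↦ f(3, f(a, a)), Y2 ↦ f(f(app(leaf(f(3, f(a, a))), a), a), 3), S ↦ app(leaf(f(3, f(a, a))), a) }, so Y2 ↦ f(f(app(leaf(f(3, f(a, a))), a), a), 3).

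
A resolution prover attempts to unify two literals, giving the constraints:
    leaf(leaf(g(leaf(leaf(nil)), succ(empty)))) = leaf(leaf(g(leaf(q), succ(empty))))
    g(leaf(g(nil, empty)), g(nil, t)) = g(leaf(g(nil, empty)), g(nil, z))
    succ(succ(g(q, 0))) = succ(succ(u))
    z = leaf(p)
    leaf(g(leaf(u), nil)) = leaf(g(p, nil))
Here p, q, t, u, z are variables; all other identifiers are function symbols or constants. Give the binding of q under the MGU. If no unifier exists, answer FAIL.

Decompose leaf/1: leaf(g(leaf(leaf(nil)), succ(empty))) = leaf(g(leaf(q), succ(empty))).
Decompose leaf/1: g(leaf(leaf(nil)), succ(empty)) = g(leaf(q), succ(empty)).
Decompose g/2: leaf(leaf(nil)) = leaf(q),  succ(empty) = succ(empty).
Decompose leaf/1: leaf(nil) = q.
Bind q := leaf(nil); substituting into the one remaining equation that mentions q gives: succ(succ(g(leaf(nil), 0))) = succ(succ(u)).
Delete trivial equation succ(empty) = succ(empty).
Decompose g/2: leaf(g(nil, empty)) = leaf(g(nil, empty)),  g(nil, t) = g(nil, z).
Delete trivial equation leaf(g(nil, empty)) = leaf(g(nil, empty)).
Decompose g/2: nil = nil,  t = z.
Delete trivial equation nil = nil.
Bind t := z; no other remaining equation mentions t.
Decompose succ/1: succ(g(leaf(nil), 0)) = succ(u).
Decompose succ/1: g(leaf(nil), 0) = u.
Bind u := g(leaf(nil), 0); substituting into the one remaining equation that mentions u gives: leaf(g(leaf(g(leaf(nil), 0)), nil)) = leaf(g(p, nil)).
Bind z := leaf(p); no other remaining equation mentions z. Substituting into the earlier binding gives t := leaf(p).
Decompose leaf/1: g(leaf(g(leaf(nil), 0)), nil) = g(p, nil).
Decompose g/2: leaf(g(leaf(nil), 0)) = p,  nil = nil.
Bind p := leaf(g(leaf(nil), 0)); no other remaining equation mentions p. Substituting into the earlier bindings gives t := leaf(leaf(g(leaf(nil), 0))), z := leaf(leaf(g(leaf(nil), 0))).
Delete trivial equation nil = nil.
MGU = { q := leaf(nil), t := leaf(leaf(g(leaf(nil), 0))), u := g(leaf(nil), 0), z := leaf(leaf(g(leaf(nil), 0))), p := leaf(g(leaf(nil), 0)) }, so q := leaf(nil).

leaf(nil)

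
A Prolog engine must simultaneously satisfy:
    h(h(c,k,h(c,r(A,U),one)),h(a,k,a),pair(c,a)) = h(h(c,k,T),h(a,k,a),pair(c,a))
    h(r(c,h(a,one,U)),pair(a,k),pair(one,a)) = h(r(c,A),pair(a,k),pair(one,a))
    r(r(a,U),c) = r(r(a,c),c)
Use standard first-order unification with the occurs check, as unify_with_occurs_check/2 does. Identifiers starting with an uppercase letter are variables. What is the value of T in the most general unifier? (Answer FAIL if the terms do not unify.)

h(c,r(h(a,one,c),c),one)

Decompose h/3: h(c,k,h(c,r(A,U),one)) = h(c,k,T),  h(a,k,a) = h(a,k,a),  pair(c,a) = pair(c,a).
Decompose h/3: c = c,  k = k,  h(c,r(A,U),one) = T.
Delete trivial equation c = c.
Delete trivial equation k = k.
Bind T := h(c,r(A,U),one); no other remaining equation mentions T.
Delete trivial equation h(a,k,a) = h(a,k,a).
Delete trivial equation pair(c,a) = pair(c,a).
Decompose h/3: r(c,h(a,one,U)) = r(c,A),  pair(a,k) = pair(a,k),  pair(one,a) = pair(one,a).
Decompose r/2: c = c,  h(a,one,U) = A.
Delete trivial equation c = c.
Bind A := h(a,one,U); no other remaining equation mentions A. Substituting into the earlier binding gives T := h(c,r(h(a,one,U),U),one).
Delete trivial equation pair(a,k) = pair(a,k).
Delete trivial equation pair(one,a) = pair(one,a).
Decompose r/2: r(a,U) = r(a,c),  c = c.
Decompose r/2: a = a,  U = c.
Delete trivial equation a = a.
Bind U := c; no other remaining equation mentions U. Substituting into the earlier bindings gives T := h(c,r(h(a,one,c),c),one), A := h(a,one,c).
Delete trivial equation c = c.
MGU = { T = h(c,r(h(a,one,c),c),one), A = h(a,one,c), U = c }, so T = h(c,r(h(a,one,c),c),one).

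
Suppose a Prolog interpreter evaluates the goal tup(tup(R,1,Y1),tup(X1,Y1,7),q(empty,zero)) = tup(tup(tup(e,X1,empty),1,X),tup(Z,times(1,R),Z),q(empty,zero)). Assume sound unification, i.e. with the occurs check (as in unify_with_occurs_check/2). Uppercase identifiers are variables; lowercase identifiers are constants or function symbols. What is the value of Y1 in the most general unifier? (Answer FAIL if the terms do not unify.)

times(1,tup(e,7,empty))

Decompose tup/3: tup(R,1,Y1) = tup(tup(e,X1,empty),1,X),  tup(X1,Y1,7) = tup(Z,times(1,R),Z),  q(empty,zero) = q(empty,zero).
Decompose tup/3: R = tup(e,X1,empty),  1 = 1,  Y1 = X.
Bind R := tup(e,X1,empty); substituting into the one remaining equation that mentions R gives: tup(X1,Y1,7) = tup(Z,times(1,tup(e,X1,empty)),Z).
Delete trivial equation 1 = 1.
Bind Y1 := X; substituting into the one remaining equation that mentions Y1 gives: tup(X1,X,7) = tup(Z,times(1,tup(e,X1,empty)),Z).
Decompose tup/3: X1 = Z,  X = times(1,tup(e,X1,empty)),  7 = Z.
Bind X1 := Z; substituting into the one remaining equation that mentions X1 gives: X = times(1,tup(e,Z,empty)). Substituting into the earlier binding gives R := tup(e,Z,empty).
Bind X := times(1,tup(e,Z,empty)); no other remaining equation mentions X. Substituting into the earlier binding gives Y1 := times(1,tup(e,Z,empty)).
Bind Z := 7; no other remaining equation mentions Z. Substituting into the earlier bindings gives R := tup(e,7,empty), Y1 := times(1,tup(e,7,empty)), X1 := 7, X := times(1,tup(e,7,empty)).
Delete trivial equation q(empty,zero) = q(empty,zero).
MGU = { R ↦ tup(e,7,empty), Y1 ↦ times(1,tup(e,7,empty)), X1 ↦ 7, X ↦ times(1,tup(e,7,empty)), Z ↦ 7 }, so Y1 ↦ times(1,tup(e,7,empty)).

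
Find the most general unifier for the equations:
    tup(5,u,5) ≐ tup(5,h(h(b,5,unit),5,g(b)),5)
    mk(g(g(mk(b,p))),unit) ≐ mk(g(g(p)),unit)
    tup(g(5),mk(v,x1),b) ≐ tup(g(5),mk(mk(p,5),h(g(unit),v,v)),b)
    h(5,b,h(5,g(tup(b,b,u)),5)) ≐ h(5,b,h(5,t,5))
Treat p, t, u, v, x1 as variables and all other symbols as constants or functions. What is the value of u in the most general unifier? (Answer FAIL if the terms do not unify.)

Decompose tup/3: 5 ≐ 5,  u ≐ h(h(b,5,unit),5,g(b)),  5 ≐ 5.
Delete trivial equation 5 ≐ 5.
Bind u := h(h(b,5,unit),5,g(b)); substituting into the one remaining equation that mentions u gives: h(5,b,h(5,g(tup(b,b,h(h(b,5,unit),5,g(b)))),5)) ≐ h(5,b,h(5,t,5)).
Delete trivial equation 5 ≐ 5.
Decompose mk/2: g(g(mk(b,p))) ≐ g(g(p)),  unit ≐ unit.
Decompose g/1: g(mk(b,p)) ≐ g(p).
Decompose g/1: mk(b,p) ≐ p.
Occurs check fails: p occurs in mk(b,p); the equation p ≐ mk(b,p) has no finite solution.

FAIL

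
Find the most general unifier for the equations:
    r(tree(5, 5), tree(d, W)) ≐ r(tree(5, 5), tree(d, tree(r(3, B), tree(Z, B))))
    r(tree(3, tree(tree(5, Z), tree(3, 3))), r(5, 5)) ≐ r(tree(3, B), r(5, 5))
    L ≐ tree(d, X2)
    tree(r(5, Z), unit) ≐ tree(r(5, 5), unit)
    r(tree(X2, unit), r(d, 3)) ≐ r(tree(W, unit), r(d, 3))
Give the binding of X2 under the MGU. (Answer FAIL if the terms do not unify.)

tree(r(3, tree(tree(5, 5), tree(3, 3))), tree(5, tree(tree(5, 5), tree(3, 3))))

Decompose r/2: tree(5, 5) ≐ tree(5, 5),  tree(d, W) ≐ tree(d, tree(r(3, B), tree(Z, B))).
Delete trivial equation tree(5, 5) ≐ tree(5, 5).
Decompose tree/2: d ≐ d,  W ≐ tree(r(3, B), tree(Z, B)).
Delete trivial equation d ≐ d.
Bind W := tree(r(3, B), tree(Z, B)); substituting into the one remaining equation that mentions W gives: r(tree(X2, unit), r(d, 3)) ≐ r(tree(tree(r(3, B), tree(Z, B)), unit), r(d, 3)).
Decompose r/2: tree(3, tree(tree(5, Z), tree(3, 3))) ≐ tree(3, B),  r(5, 5) ≐ r(5, 5).
Decompose tree/2: 3 ≐ 3,  tree(tree(5, Z), tree(3, 3)) ≐ B.
Delete trivial equation 3 ≐ 3.
Bind B := tree(tree(5, Z), tree(3, 3)); substituting into the one remaining equation that mentions B gives: r(tree(X2, unit), r(d, 3)) ≐ r(tree(tree(r(3, tree(tree(5, Z), tree(3, 3))), tree(Z, tree(tree(5, Z), tree(3, 3)))), unit), r(d, 3)). Substituting into the earlier binding gives W := tree(r(3, tree(tree(5, Z), tree(3, 3))), tree(Z, tree(tree(5, Z), tree(3, 3)))).
Delete trivial equation r(5, 5) ≐ r(5, 5).
Bind L := tree(d, X2); no other remaining equation mentions L.
Decompose tree/2: r(5, Z) ≐ r(5, 5),  unit ≐ unit.
Decompose r/2: 5 ≐ 5,  Z ≐ 5.
Delete trivial equation 5 ≐ 5.
Bind Z := 5; substituting into the one remaining equation that mentions Z gives: r(tree(X2, unit), r(d, 3)) ≐ r(tree(tree(r(3, tree(tree(5, 5), tree(3, 3))), tree(5, tree(tree(5, 5), tree(3, 3)))), unit), r(d, 3)). Substituting into the earlier bindings gives W := tree(r(3, tree(tree(5, 5), tree(3, 3))), tree(5, tree(tree(5, 5), tree(3, 3)))), B := tree(tree(5, 5), tree(3, 3)).
Delete trivial equation unit ≐ unit.
Decompose r/2: tree(X2, unit) ≐ tree(tree(r(3, tree(tree(5, 5), tree(3, 3))), tree(5, tree(tree(5, 5), tree(3, 3)))), unit),  r(d, 3) ≐ r(d, 3).
Decompose tree/2: X2 ≐ tree(r(3, tree(tree(5, 5), tree(3, 3))), tree(5, tree(tree(5, 5), tree(3, 3)))),  unit ≐ unit.
Bind X2 := tree(r(3, tree(tree(5, 5), tree(3, 3))), tree(5, tree(tree(5, 5), tree(3, 3)))); no other remaining equation mentions X2. Substituting into the earlier binding gives L := tree(d, tree(r(3, tree(tree(5, 5), tree(3, 3))), tree(5, tree(tree(5, 5), tree(3, 3))))).
Delete trivial equation unit ≐ unit.
Delete trivial equation r(d, 3) ≐ r(d, 3).
MGU = { W := tree(r(3, tree(tree(5, 5), tree(3, 3))), tree(5, tree(tree(5, 5), tree(3, 3)))), B := tree(tree(5, 5), tree(3, 3)), L := tree(d, tree(r(3, tree(tree(5, 5), tree(3, 3))), tree(5, tree(tree(5, 5), tree(3, 3))))), Z := 5, X2 := tree(r(3, tree(tree(5, 5), tree(3, 3))), tree(5, tree(tree(5, 5), tree(3, 3)))) }, so X2 := tree(r(3, tree(tree(5, 5), tree(3, 3))), tree(5, tree(tree(5, 5), tree(3, 3)))).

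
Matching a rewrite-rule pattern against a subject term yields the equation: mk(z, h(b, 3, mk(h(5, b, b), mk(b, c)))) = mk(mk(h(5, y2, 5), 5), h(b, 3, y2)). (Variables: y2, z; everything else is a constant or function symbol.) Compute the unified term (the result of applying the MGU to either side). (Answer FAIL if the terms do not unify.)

mk(mk(h(5, mk(h(5, b, b), mk(b, c)), 5), 5), h(b, 3, mk(h(5, b, b), mk(b, c))))

Decompose mk/2: z = mk(h(5, y2, 5), 5),  h(b, 3, mk(h(5, b, b), mk(b, c))) = h(b, 3, y2).
Bind z := mk(h(5, y2, 5), 5); no other remaining equation mentions z.
Decompose h/3: b = b,  3 = 3,  mk(h(5, b, b), mk(b, c)) = y2.
Delete trivial equation b = b.
Delete trivial equation 3 = 3.
Bind y2 := mk(h(5, b, b), mk(b, c)). Substituting into the earlier binding gives z := mk(h(5, mk(h(5, b, b), mk(b, c)), 5), 5).
Applying the MGU to either side gives mk(mk(h(5, mk(h(5, b, b), mk(b, c)), 5), 5), h(b, 3, mk(h(5, b, b), mk(b, c)))).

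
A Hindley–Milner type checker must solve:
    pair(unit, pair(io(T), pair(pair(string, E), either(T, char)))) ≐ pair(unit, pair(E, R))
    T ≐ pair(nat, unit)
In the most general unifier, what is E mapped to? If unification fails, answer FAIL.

Decompose pair/2: unit ≐ unit,  pair(io(T), pair(pair(string, E), either(T, char))) ≐ pair(E, R).
Delete trivial equation unit ≐ unit.
Decompose pair/2: io(T) ≐ E,  pair(pair(string, E), either(T, char)) ≐ R.
Bind E := io(T); substituting into the one remaining equation that mentions E gives: pair(pair(string, io(T)), either(T, char)) ≐ R.
Bind R := pair(pair(string, io(T)), either(T, char)); no other remaining equation mentions R.
Bind T := pair(nat, unit). Substituting into the earlier bindings gives E := io(pair(nat, unit)), R := pair(pair(string, io(pair(nat, unit))), either(pair(nat, unit), char)).
MGU = { E := io(pair(nat, unit)), R := pair(pair(string, io(pair(nat, unit))), either(pair(nat, unit), char)), T := pair(nat, unit) }, so E := io(pair(nat, unit)).

io(pair(nat, unit))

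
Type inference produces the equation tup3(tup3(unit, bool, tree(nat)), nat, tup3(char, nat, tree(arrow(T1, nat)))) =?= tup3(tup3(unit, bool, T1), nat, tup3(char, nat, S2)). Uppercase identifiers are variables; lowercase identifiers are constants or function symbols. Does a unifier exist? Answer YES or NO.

YES

Decompose tup3/3: tup3(unit, bool, tree(nat)) =?= tup3(unit, bool, T1),  nat =?= nat,  tup3(char, nat, tree(arrow(T1, nat))) =?= tup3(char, nat, S2).
Decompose tup3/3: unit =?= unit,  bool =?= bool,  tree(nat) =?= T1.
Delete trivial equation unit =?= unit.
Delete trivial equation bool =?= bool.
Bind T1 := tree(nat); substituting into the one remaining equation that mentions T1 gives: tup3(char, nat, tree(arrow(tree(nat), nat))) =?= tup3(char, nat, S2).
Delete trivial equation nat =?= nat.
Decompose tup3/3: char =?= char,  nat =?= nat,  tree(arrow(tree(nat), nat)) =?= S2.
Delete trivial equation char =?= char.
Delete trivial equation nat =?= nat.
Bind S2 := tree(arrow(tree(nat), nat)).
No equations remain and no clash or occurs-check failure arose, so a unifier exists.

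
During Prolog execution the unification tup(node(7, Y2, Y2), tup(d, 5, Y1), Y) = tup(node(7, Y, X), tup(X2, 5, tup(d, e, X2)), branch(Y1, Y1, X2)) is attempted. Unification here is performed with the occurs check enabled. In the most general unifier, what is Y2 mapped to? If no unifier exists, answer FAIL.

Decompose tup/3: node(7, Y2, Y2) = node(7, Y, X),  tup(d, 5, Y1) = tup(X2, 5, tup(d, e, X2)),  Y = branch(Y1, Y1, X2).
Decompose node/3: 7 = 7,  Y2 = Y,  Y2 = X.
Delete trivial equation 7 = 7.
Bind Y2 := Y; substituting into the one remaining equation that mentions Y2 gives: Y = X.
Bind Y := X; substituting into the one remaining equation that mentions Y gives: X = branch(Y1, Y1, X2). Substituting into the earlier binding gives Y2 := X.
Decompose tup/3: d = X2,  5 = 5,  Y1 = tup(d, e, X2).
Bind X2 := d; substituting into the 2 remaining equations that mention X2 gives: Y1 = tup(d, e, d),  X = branch(Y1, Y1, d).
Delete trivial equation 5 = 5.
Bind Y1 := tup(d, e, d); substituting into the remaining equation gives: X = branch(tup(d, e, d), tup(d, e, d), d).
Bind X := branch(tup(d, e, d), tup(d, e, d), d). Substituting into the earlier bindings gives Y2 := branch(tup(d, e, d), tup(d, e, d), d), Y := branch(tup(d, e, d), tup(d, e, d), d).
MGU = { Y2 = branch(tup(d, e, d), tup(d, e, d), d), Y = branch(tup(d, e, d), tup(d, e, d), d), X2 = d, Y1 = tup(d, e, d), X = branch(tup(d, e, d), tup(d, e, d), d) }, so Y2 = branch(tup(d, e, d), tup(d, e, d), d).

branch(tup(d, e, d), tup(d, e, d), d)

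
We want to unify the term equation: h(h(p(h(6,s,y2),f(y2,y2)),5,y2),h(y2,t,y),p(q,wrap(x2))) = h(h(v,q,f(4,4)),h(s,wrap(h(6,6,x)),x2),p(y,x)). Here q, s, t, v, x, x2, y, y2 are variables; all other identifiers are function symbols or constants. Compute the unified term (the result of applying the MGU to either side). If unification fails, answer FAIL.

Decompose h/3: h(p(h(6,s,y2),f(y2,y2)),5,y2) = h(v,q,f(4,4)),  h(y2,t,y) = h(s,wrap(h(6,6,x)),x2),  p(q,wrap(x2)) = p(y,x).
Decompose h/3: p(h(6,s,y2),f(y2,y2)) = v,  5 = q,  y2 = f(4,4).
Bind v := p(h(6,s,y2),f(y2,y2)); no other remaining equation mentions v.
Bind q := 5; substituting into the one remaining equation that mentions q gives: p(5,wrap(x2)) = p(y,x).
Bind y2 := f(4,4); substituting into the one remaining equation that mentions y2 gives: h(f(4,4),t,y) = h(s,wrap(h(6,6,x)),x2). Substituting into the earlier binding gives v := p(h(6,s,f(4,4)),f(f(4,4),f(4,4))).
Decompose h/3: f(4,4) = s,  t = wrap(h(6,6,x)),  y = x2.
Bind s := f(4,4); no other remaining equation mentions s. Substituting into the earlier binding gives v := p(h(6,f(4,4),f(4,4)),f(f(4,4),f(4,4))).
Bind t := wrap(h(6,6,x)); no other remaining equation mentions t.
Bind y := x2; substituting into the remaining equation gives: p(5,wrap(x2)) = p(x2,x).
Decompose p/2: 5 = x2,  wrap(x2) = x.
Bind x2 := 5; substituting into the remaining equation gives: wrap(5) = x. Substituting into the earlier binding gives y := 5.
Bind x := wrap(5). Substituting into the earlier binding gives t := wrap(h(6,6,wrap(5))).
Applying the MGU to either side gives h(h(p(h(6,f(4,4),f(4,4)),f(f(4,4),f(4,4))),5,f(4,4)),h(f(4,4),wrap(h(6,6,wrap(5))),5),p(5,wrap(5))).

h(h(p(h(6,f(4,4),f(4,4)),f(f(4,4),f(4,4))),5,f(4,4)),h(f(4,4),wrap(h(6,6,wrap(5))),5),p(5,wrap(5)))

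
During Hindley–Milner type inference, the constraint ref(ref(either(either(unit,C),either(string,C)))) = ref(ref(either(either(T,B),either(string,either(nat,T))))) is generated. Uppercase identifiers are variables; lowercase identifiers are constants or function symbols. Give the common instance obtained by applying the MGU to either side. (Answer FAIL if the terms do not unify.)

Decompose ref/1: ref(either(either(unit,C),either(string,C))) = ref(either(either(T,B),either(string,either(nat,T)))).
Decompose ref/1: either(either(unit,C),either(string,C)) = either(either(T,B),either(string,either(nat,T))).
Decompose either/2: either(unit,C) = either(T,B),  either(string,C) = either(string,either(nat,T)).
Decompose either/2: unit = T,  C = B.
Bind T := unit; substituting into the one remaining equation that mentions T gives: either(string,C) = either(string,either(nat,unit)).
Bind C := B; substituting into the remaining equation gives: either(string,B) = either(string,either(nat,unit)).
Decompose either/2: string = string,  B = either(nat,unit).
Delete trivial equation string = string.
Bind B := either(nat,unit). Substituting into the earlier binding gives C := either(nat,unit).
Applying the MGU to either side gives ref(ref(either(either(unit,either(nat,unit)),either(string,either(nat,unit))))).

ref(ref(either(either(unit,either(nat,unit)),either(string,either(nat,unit)))))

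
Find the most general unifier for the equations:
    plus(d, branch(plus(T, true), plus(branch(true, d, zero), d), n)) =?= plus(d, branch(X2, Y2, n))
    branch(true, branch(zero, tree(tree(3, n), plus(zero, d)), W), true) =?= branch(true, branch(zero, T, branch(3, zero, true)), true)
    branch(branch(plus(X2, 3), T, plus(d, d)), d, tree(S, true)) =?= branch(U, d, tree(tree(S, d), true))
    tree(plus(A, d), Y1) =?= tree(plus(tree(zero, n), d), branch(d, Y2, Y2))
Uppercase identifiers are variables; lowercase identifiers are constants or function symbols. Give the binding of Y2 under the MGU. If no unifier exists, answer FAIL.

Decompose plus/2: d =?= d,  branch(plus(T, true), plus(branch(true, d, zero), d), n) =?= branch(X2, Y2, n).
Delete trivial equation d =?= d.
Decompose branch/3: plus(T, true) =?= X2,  plus(branch(true, d, zero), d) =?= Y2,  n =?= n.
Bind X2 := plus(T, true); substituting into the one remaining equation that mentions X2 gives: branch(branch(plus(plus(T, true), 3), T, plus(d, d)), d, tree(S, true)) =?= branch(U, d, tree(tree(S, d), true)).
Bind Y2 := plus(branch(true, d, zero), d); substituting into the one remaining equation that mentions Y2 gives: tree(plus(A, d), Y1) =?= tree(plus(tree(zero, n), d), branch(d, plus(branch(true, d, zero), d), plus(branch(true, d, zero), d))).
Delete trivial equation n =?= n.
Decompose branch/3: true =?= true,  branch(zero, tree(tree(3, n), plus(zero, d)), W) =?= branch(zero, T, branch(3, zero, true)),  true =?= true.
Delete trivial equation true =?= true.
Decompose branch/3: zero =?= zero,  tree(tree(3, n), plus(zero, d)) =?= T,  W =?= branch(3, zero, true).
Delete trivial equation zero =?= zero.
Bind T := tree(tree(3, n), plus(zero, d)); substituting into the one remaining equation that mentions T gives: branch(branch(plus(plus(tree(tree(3, n), plus(zero, d)), true), 3), tree(tree(3, n), plus(zero, d)), plus(d, d)), d, tree(S, true)) =?= branch(U, d, tree(tree(S, d), true)). Substituting into the earlier binding gives X2 := plus(tree(tree(3, n), plus(zero, d)), true).
Bind W := branch(3, zero, true); no other remaining equation mentions W.
Delete trivial equation true =?= true.
Decompose branch/3: branch(plus(plus(tree(tree(3, n), plus(zero, d)), true), 3), tree(tree(3, n), plus(zero, d)), plus(d, d)) =?= U,  d =?= d,  tree(S, true) =?= tree(tree(S, d), true).
Bind U := branch(plus(plus(tree(tree(3, n), plus(zero, d)), true), 3), tree(tree(3, n), plus(zero, d)), plus(d, d)); no other remaining equation mentions U.
Delete trivial equation d =?= d.
Decompose tree/2: S =?= tree(S, d),  true =?= true.
Occurs check fails: S occurs in tree(S, d); the equation S =?= tree(S, d) has no finite solution.

FAIL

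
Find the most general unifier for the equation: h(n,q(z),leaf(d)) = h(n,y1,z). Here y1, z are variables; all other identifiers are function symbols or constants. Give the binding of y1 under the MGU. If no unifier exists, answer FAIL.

Decompose h/3: n = n,  q(z) = y1,  leaf(d) = z.
Delete trivial equation n = n.
Bind y1 := q(z); no other remaining equation mentions y1.
Bind z := leaf(d). Substituting into the earlier binding gives y1 := q(leaf(d)).
MGU = { y1 -> q(leaf(d)), z -> leaf(d) }, so y1 -> q(leaf(d)).

q(leaf(d))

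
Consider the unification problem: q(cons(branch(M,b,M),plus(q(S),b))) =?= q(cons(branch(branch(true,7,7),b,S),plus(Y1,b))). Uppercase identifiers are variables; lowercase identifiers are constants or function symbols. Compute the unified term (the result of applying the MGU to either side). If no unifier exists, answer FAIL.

Decompose q/1: cons(branch(M,b,M),plus(q(S),b)) =?= cons(branch(branch(true,7,7),b,S),plus(Y1,b)).
Decompose cons/2: branch(M,b,M) =?= branch(branch(true,7,7),b,S),  plus(q(S),b) =?= plus(Y1,b).
Decompose branch/3: M =?= branch(true,7,7),  b =?= b,  M =?= S.
Bind M := branch(true,7,7); substituting into the one remaining equation that mentions M gives: branch(true,7,7) =?= S.
Delete trivial equation b =?= b.
Bind S := branch(true,7,7); substituting into the remaining equation gives: plus(q(branch(true,7,7)),b) =?= plus(Y1,b).
Decompose plus/2: q(branch(true,7,7)) =?= Y1,  b =?= b.
Bind Y1 := q(branch(true,7,7)); no other remaining equation mentions Y1.
Delete trivial equation b =?= b.
Applying the MGU to either side gives q(cons(branch(branch(true,7,7),b,branch(true,7,7)),plus(q(branch(true,7,7)),b))).

q(cons(branch(branch(true,7,7),b,branch(true,7,7)),plus(q(branch(true,7,7)),b)))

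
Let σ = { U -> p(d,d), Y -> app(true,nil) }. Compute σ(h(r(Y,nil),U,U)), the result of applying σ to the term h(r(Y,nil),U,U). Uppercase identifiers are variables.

h(r(app(true,nil),nil),p(d,d),p(d,d))

Replace each occurrence of U with p(d,d).
Replace each occurrence of Y with app(true,nil).
Result: h(r(app(true,nil),nil),p(d,d),p(d,d)).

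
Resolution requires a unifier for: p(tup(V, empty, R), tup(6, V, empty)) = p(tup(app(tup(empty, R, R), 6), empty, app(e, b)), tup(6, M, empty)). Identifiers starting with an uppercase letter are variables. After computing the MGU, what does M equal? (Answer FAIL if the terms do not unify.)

app(tup(empty, app(e, b), app(e, b)), 6)

Decompose p/2: tup(V, empty, R) = tup(app(tup(empty, R, R), 6), empty, app(e, b)),  tup(6, V, empty) = tup(6, M, empty).
Decompose tup/3: V = app(tup(empty, R, R), 6),  empty = empty,  R = app(e, b).
Bind V := app(tup(empty, R, R), 6); substituting into the one remaining equation that mentions V gives: tup(6, app(tup(empty, R, R), 6), empty) = tup(6, M, empty).
Delete trivial equation empty = empty.
Bind R := app(e, b); substituting into the remaining equation gives: tup(6, app(tup(empty, app(e, b), app(e, b)), 6), empty) = tup(6, M, empty). Substituting into the earlier binding gives V := app(tup(empty, app(e, b), app(e, b)), 6).
Decompose tup/3: 6 = 6,  app(tup(empty, app(e, b), app(e, b)), 6) = M,  empty = empty.
Delete trivial equation 6 = 6.
Bind M := app(tup(empty, app(e, b), app(e, b)), 6); no other remaining equation mentions M.
Delete trivial equation empty = empty.
MGU = { V ↦ app(tup(empty, app(e, b), app(e, b)), 6), R ↦ app(e, b), M ↦ app(tup(empty, app(e, b), app(e, b)), 6) }, so M ↦ app(tup(empty, app(e, b), app(e, b)), 6).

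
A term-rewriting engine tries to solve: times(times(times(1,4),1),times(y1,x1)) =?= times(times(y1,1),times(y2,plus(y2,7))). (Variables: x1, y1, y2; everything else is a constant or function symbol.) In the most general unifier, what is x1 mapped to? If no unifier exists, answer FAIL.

Decompose times/2: times(times(1,4),1) =?= times(y1,1),  times(y1,x1) =?= times(y2,plus(y2,7)).
Decompose times/2: times(1,4) =?= y1,  1 =?= 1.
Bind y1 := times(1,4); substituting into the one remaining equation that mentions y1 gives: times(times(1,4),x1) =?= times(y2,plus(y2,7)).
Delete trivial equation 1 =?= 1.
Decompose times/2: times(1,4) =?= y2,  x1 =?= plus(y2,7).
Bind y2 := times(1,4); substituting into the remaining equation gives: x1 =?= plus(times(1,4),7).
Bind x1 := plus(times(1,4),7).
MGU = { y1 -> times(1,4), y2 -> times(1,4), x1 -> plus(times(1,4),7) }, so x1 -> plus(times(1,4),7).

plus(times(1,4),7)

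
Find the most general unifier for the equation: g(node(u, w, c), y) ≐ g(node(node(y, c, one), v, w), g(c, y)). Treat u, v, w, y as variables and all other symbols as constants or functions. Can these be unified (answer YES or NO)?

Decompose g/2: node(u, w, c) ≐ node(node(y, c, one), v, w),  y ≐ g(c, y).
Decompose node/3: u ≐ node(y, c, one),  w ≐ v,  c ≐ w.
Bind u := node(y, c, one); no other remaining equation mentions u.
Bind w := v; substituting into the one remaining equation that mentions w gives: c ≐ v.
Bind v := c; no other remaining equation mentions v. Substituting into the earlier binding gives w := c.
Occurs check fails: y occurs in g(c, y); the equation y ≐ g(c, y) has no finite solution.

NO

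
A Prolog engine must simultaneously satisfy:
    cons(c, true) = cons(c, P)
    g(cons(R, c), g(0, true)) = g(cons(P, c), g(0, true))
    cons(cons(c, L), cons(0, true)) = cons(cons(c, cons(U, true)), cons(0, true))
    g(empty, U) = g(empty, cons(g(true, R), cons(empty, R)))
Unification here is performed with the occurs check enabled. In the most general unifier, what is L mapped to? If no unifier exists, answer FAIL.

cons(cons(g(true, true), cons(empty, true)), true)

Decompose cons/2: c = c,  true = P.
Delete trivial equation c = c.
Bind P := true; substituting into the one remaining equation that mentions P gives: g(cons(R, c), g(0, true)) = g(cons(true, c), g(0, true)).
Decompose g/2: cons(R, c) = cons(true, c),  g(0, true) = g(0, true).
Decompose cons/2: R = true,  c = c.
Bind R := true; substituting into the one remaining equation that mentions R gives: g(empty, U) = g(empty, cons(g(true, true), cons(empty, true))).
Delete trivial equation c = c.
Delete trivial equation g(0, true) = g(0, true).
Decompose cons/2: cons(c, L) = cons(c, cons(U, true)),  cons(0, true) = cons(0, true).
Decompose cons/2: c = c,  L = cons(U, true).
Delete trivial equation c = c.
Bind L := cons(U, true); no other remaining equation mentions L.
Delete trivial equation cons(0, true) = cons(0, true).
Decompose g/2: empty = empty,  U = cons(g(true, true), cons(empty, true)).
Delete trivial equation empty = empty.
Bind U := cons(g(true, true), cons(empty, true)). Substituting into the earlier binding gives L := cons(cons(g(true, true), cons(empty, true)), true).
MGU = { P ↦ true, R ↦ true, L ↦ cons(cons(g(true, true), cons(empty, true)), true), U ↦ cons(g(true, true), cons(empty, true)) }, so L ↦ cons(cons(g(true, true), cons(empty, true)), true).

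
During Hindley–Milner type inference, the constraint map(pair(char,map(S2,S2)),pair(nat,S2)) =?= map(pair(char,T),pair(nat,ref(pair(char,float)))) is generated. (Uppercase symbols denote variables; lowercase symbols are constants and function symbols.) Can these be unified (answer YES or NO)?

Decompose map/2: pair(char,map(S2,S2)) =?= pair(char,T),  pair(nat,S2) =?= pair(nat,ref(pair(char,float))).
Decompose pair/2: char =?= char,  map(S2,S2) =?= T.
Delete trivial equation char =?= char.
Bind T := map(S2,S2); no other remaining equation mentions T.
Decompose pair/2: nat =?= nat,  S2 =?= ref(pair(char,float)).
Delete trivial equation nat =?= nat.
Bind S2 := ref(pair(char,float)). Substituting into the earlier binding gives T := map(ref(pair(char,float)),ref(pair(char,float))).
No equations remain and no clash or occurs-check failure arose, so a unifier exists.

YES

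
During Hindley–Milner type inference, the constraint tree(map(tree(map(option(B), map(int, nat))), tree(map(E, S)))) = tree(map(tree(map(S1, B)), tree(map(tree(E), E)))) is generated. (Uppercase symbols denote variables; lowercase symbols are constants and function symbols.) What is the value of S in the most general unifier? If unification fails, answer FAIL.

FAIL

Decompose tree/1: map(tree(map(option(B), map(int, nat))), tree(map(E, S))) = map(tree(map(S1, B)), tree(map(tree(E), E))).
Decompose map/2: tree(map(option(B), map(int, nat))) = tree(map(S1, B)),  tree(map(E, S)) = tree(map(tree(E), E)).
Decompose tree/1: map(option(B), map(int, nat)) = map(S1, B).
Decompose map/2: option(B) = S1,  map(int, nat) = B.
Bind S1 := option(B); no other remaining equation mentions S1.
Bind B := map(int, nat); no other remaining equation mentions B. Substituting into the earlier binding gives S1 := option(map(int, nat)).
Decompose tree/1: map(E, S) = map(tree(E), E).
Decompose map/2: E = tree(E),  S = E.
Occurs check fails: E occurs in tree(E); the equation E = tree(E) has no finite solution.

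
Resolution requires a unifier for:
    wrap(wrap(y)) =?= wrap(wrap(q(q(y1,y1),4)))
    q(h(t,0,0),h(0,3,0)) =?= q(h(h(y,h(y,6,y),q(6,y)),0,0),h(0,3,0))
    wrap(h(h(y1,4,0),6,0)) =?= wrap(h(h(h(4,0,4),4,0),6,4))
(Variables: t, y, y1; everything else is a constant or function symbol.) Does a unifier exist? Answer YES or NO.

NO

Decompose wrap/1: wrap(y) =?= wrap(q(q(y1,y1),4)).
Decompose wrap/1: y =?= q(q(y1,y1),4).
Bind y := q(q(y1,y1),4); substituting into the one remaining equation that mentions y gives: q(h(t,0,0),h(0,3,0)) =?= q(h(h(q(q(y1,y1),4),h(q(q(y1,y1),4),6,q(q(y1,y1),4)),q(6,q(q(y1,y1),4))),0,0),h(0,3,0)).
Decompose q/2: h(t,0,0) =?= h(h(q(q(y1,y1),4),h(q(q(y1,y1),4),6,q(q(y1,y1),4)),q(6,q(q(y1,y1),4))),0,0),  h(0,3,0) =?= h(0,3,0).
Decompose h/3: t =?= h(q(q(y1,y1),4),h(q(q(y1,y1),4),6,q(q(y1,y1),4)),q(6,q(q(y1,y1),4))),  0 =?= 0,  0 =?= 0.
Bind t := h(q(q(y1,y1),4),h(q(q(y1,y1),4),6,q(q(y1,y1),4)),q(6,q(q(y1,y1),4))); no other remaining equation mentions t.
Delete trivial equation 0 =?= 0.
Delete trivial equation 0 =?= 0.
Delete trivial equation h(0,3,0) =?= h(0,3,0).
Decompose wrap/1: h(h(y1,4,0),6,0) =?= h(h(h(4,0,4),4,0),6,4).
Decompose h/3: h(y1,4,0) =?= h(h(4,0,4),4,0),  6 =?= 6,  0 =?= 4.
Decompose h/3: y1 =?= h(4,0,4),  4 =?= 4,  0 =?= 0.
Bind y1 := h(4,0,4); no other remaining equation mentions y1. Substituting into the earlier bindings gives y := q(q(h(4,0,4),h(4,0,4)),4), t := h(q(q(h(4,0,4),h(4,0,4)),4),h(q(q(h(4,0,4),h(4,0,4)),4),6,q(q(h(4,0,4),h(4,0,4)),4)),q(6,q(q(h(4,0,4),h(4,0,4)),4))).
Delete trivial equation 4 =?= 4.
Delete trivial equation 0 =?= 0.
Delete trivial equation 6 =?= 6.
Clash: constants 0 and 4 differ; no unifier exists.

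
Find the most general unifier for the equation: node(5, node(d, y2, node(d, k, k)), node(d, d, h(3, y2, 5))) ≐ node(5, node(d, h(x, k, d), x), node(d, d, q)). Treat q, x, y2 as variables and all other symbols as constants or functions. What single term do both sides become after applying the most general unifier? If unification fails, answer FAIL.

Decompose node/3: 5 ≐ 5,  node(d, y2, node(d, k, k)) ≐ node(d, h(x, k, d), x),  node(d, d, h(3, y2, 5)) ≐ node(d, d, q).
Delete trivial equation 5 ≐ 5.
Decompose node/3: d ≐ d,  y2 ≐ h(x, k, d),  node(d, k, k) ≐ x.
Delete trivial equation d ≐ d.
Bind y2 := h(x, k, d); substituting into the one remaining equation that mentions y2 gives: node(d, d, h(3, h(x, k, d), 5)) ≐ node(d, d, q).
Bind x := node(d, k, k); substituting into the remaining equation gives: node(d, d, h(3, h(node(d, k, k), k, d), 5)) ≐ node(d, d, q). Substituting into the earlier binding gives y2 := h(node(d, k, k), k, d).
Decompose node/3: d ≐ d,  d ≐ d,  h(3, h(node(d, k, k), k, d), 5) ≐ q.
Delete trivial equation d ≐ d.
Delete trivial equation d ≐ d.
Bind q := h(3, h(node(d, k, k), k, d), 5).
Applying the MGU to either side gives node(5, node(d, h(node(d, k, k), k, d), node(d, k, k)), node(d, d, h(3, h(node(d, k, k), k, d), 5))).

node(5, node(d, h(node(d, k, k), k, d), node(d, k, k)), node(d, d, h(3, h(node(d, k, k), k, d), 5)))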